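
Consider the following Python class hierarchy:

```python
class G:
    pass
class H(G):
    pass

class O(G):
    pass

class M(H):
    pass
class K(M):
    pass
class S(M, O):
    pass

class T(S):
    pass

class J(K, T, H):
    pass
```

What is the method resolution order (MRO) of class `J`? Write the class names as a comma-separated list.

J, K, T, S, M, H, O, G, object

L[J] = J + merge(L[K], L[T], L[H], [K T H])
  take K:  [K M H G object] + [T S M H O G object] + [H G object] + [K T H]
  take T:  [M H G object] + [T S M H O G object] + [H G object] + [T H]
  take S:  [M H G object] + [S M H O G object] + [H G object] + [H]
  take M:  [M H G object] + [M H O G object] + [H G object] + [H]
  take H:  [H G object] + [H O G object] + [H G object] + [H]
  take O:  [G object] + [O G object] + [G object]
  take G:  [G object] + [G object] + [G object]
  take object:  [object] + [object] + [object]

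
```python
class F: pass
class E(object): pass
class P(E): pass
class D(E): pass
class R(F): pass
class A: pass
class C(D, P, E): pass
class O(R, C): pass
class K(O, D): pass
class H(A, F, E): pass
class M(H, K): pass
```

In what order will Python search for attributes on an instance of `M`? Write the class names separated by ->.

M -> H -> A -> K -> O -> R -> F -> C -> D -> P -> E -> object

L[M] = M + merge(L[H], L[K], [H K])
  take H:  [H A F E object] + [K O R F C D P E object] + [H K]
  take A:  [A F E object] + [K O R F C D P E object] + [K]
  take K:  [F E object] + [K O R F C D P E object] + [K]
  take O:  [F E object] + [O R F C D P E object]
  take R:  [F E object] + [R F C D P E object]
  take F:  [F E object] + [F C D P E object]
  take C:  [E object] + [C D P E object]
  take D:  [E object] + [D P E object]
  take P:  [E object] + [P E object]
  take E:  [E object] + [E object]
  take object:  [object] + [object]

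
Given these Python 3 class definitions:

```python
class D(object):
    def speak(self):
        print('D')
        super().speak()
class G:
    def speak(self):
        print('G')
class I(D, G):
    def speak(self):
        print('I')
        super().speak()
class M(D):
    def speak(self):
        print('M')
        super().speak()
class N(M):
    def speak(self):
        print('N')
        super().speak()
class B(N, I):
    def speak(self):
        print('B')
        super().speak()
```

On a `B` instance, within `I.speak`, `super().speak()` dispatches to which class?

L[B] = B + merge(L[N], L[I], [N I])
  take N:  [N M D object] + [I D G object] + [N I]
  take M:  [M D object] + [I D G object] + [I]
  take I:  [D object] + [I D G object] + [I]
  take D:  [D object] + [D G object]
  take G:  [object] + [G object]
  take object:  [object] + [object]
MRO: B N M I D G object
super() in I.speak on a B instance goes to the class after I in B's MRO: D.

D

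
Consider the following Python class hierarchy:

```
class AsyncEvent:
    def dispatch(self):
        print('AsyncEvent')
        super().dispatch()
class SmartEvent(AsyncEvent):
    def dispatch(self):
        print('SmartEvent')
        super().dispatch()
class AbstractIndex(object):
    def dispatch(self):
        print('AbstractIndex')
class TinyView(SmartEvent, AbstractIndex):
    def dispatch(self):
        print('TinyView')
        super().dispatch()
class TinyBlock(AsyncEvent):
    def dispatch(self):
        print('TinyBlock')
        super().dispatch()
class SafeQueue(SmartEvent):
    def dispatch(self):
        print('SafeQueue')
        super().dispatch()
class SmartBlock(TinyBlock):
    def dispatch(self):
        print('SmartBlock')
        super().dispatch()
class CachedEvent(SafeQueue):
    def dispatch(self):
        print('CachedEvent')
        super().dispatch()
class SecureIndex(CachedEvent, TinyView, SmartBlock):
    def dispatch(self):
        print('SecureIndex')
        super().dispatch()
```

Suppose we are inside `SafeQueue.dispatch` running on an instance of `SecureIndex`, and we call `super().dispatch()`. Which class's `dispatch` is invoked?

TinyView

L[SecureIndex] = SecureIndex + merge(L[CachedEvent], L[TinyView], L[SmartBlock], [CachedEvent TinyView SmartBlock])
  take CachedEvent:  [CachedEvent SafeQueue SmartEvent AsyncEvent object] + [TinyView SmartEvent AsyncEvent AbstractIndex object] + [SmartBlock TinyBlock AsyncEvent object] + [CachedEvent TinyView SmartBlock]
  take SafeQueue:  [SafeQueue SmartEvent AsyncEvent object] + [TinyView SmartEvent AsyncEvent AbstractIndex object] + [SmartBlock TinyBlock AsyncEvent object] + [TinyView SmartBlock]
  take TinyView:  [SmartEvent AsyncEvent object] + [TinyView SmartEvent AsyncEvent AbstractIndex object] + [SmartBlock TinyBlock AsyncEvent object] + [TinyView SmartBlock]
  take SmartEvent:  [SmartEvent AsyncEvent object] + [SmartEvent AsyncEvent AbstractIndex object] + [SmartBlock TinyBlock AsyncEvent object] + [SmartBlock]
  take SmartBlock:  [AsyncEvent object] + [AsyncEvent AbstractIndex object] + [SmartBlock TinyBlock AsyncEvent object] + [SmartBlock]
  take TinyBlock:  [AsyncEvent object] + [AsyncEvent AbstractIndex object] + [TinyBlock AsyncEvent object]
  take AsyncEvent:  [AsyncEvent object] + [AsyncEvent AbstractIndex object] + [AsyncEvent object]
  take AbstractIndex:  [object] + [AbstractIndex object] + [object]
  take object:  [object] + [object] + [object]
MRO: SecureIndex CachedEvent SafeQueue TinyView SmartEvent SmartBlock TinyBlock AsyncEvent AbstractIndex object
super() in SafeQueue.dispatch on a SecureIndex instance goes to the class after SafeQueue in SecureIndex's MRO: TinyView.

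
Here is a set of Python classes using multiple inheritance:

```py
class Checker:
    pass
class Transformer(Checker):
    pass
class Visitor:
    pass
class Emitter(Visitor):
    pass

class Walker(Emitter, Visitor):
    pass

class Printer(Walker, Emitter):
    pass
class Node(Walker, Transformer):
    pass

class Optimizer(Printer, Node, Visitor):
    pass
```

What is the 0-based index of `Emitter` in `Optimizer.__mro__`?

4

L[Optimizer] = Optimizer + merge(L[Printer], L[Node], L[Visitor], [Printer Node Visitor])
  take Printer:  [Printer Walker Emitter Visitor object] + [Node Walker Emitter Visitor Transformer Checker object] + [Visitor object] + [Printer Node Visitor]
  take Node:  [Walker Emitter Visitor object] + [Node Walker Emitter Visitor Transformer Checker object] + [Visitor object] + [Node Visitor]
  take Walker:  [Walker Emitter Visitor object] + [Walker Emitter Visitor Transformer Checker object] + [Visitor object] + [Visitor]
  take Emitter:  [Emitter Visitor object] + [Emitter Visitor Transformer Checker object] + [Visitor object] + [Visitor]
  take Visitor:  [Visitor object] + [Visitor Transformer Checker object] + [Visitor object] + [Visitor]
  take Transformer:  [object] + [Transformer Checker object] + [object]
  take Checker:  [object] + [Checker object] + [object]
  take object:  [object] + [object] + [object]
MRO: Optimizer Printer Node Walker Emitter Visitor Transformer Checker object
Emitter sits at index 4.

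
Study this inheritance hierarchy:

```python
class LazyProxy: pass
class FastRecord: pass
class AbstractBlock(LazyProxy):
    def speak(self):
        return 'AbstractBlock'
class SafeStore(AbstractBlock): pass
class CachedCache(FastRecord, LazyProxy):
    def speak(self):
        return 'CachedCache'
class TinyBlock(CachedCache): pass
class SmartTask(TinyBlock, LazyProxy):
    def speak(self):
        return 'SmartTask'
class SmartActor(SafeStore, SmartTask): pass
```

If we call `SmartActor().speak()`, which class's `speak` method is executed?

L[SmartActor] = SmartActor + merge(L[SafeStore], L[SmartTask], [SafeStore SmartTask])
  take SafeStore:  [SafeStore AbstractBlock LazyProxy object] + [SmartTask TinyBlock CachedCache FastRecord LazyProxy object] + [SafeStore SmartTask]
  take AbstractBlock:  [AbstractBlock LazyProxy object] + [SmartTask TinyBlock CachedCache FastRecord LazyProxy object] + [SmartTask]
  take SmartTask:  [LazyProxy object] + [SmartTask TinyBlock CachedCache FastRecord LazyProxy object] + [SmartTask]
  take TinyBlock:  [LazyProxy object] + [TinyBlock CachedCache FastRecord LazyProxy object]
  take CachedCache:  [LazyProxy object] + [CachedCache FastRecord LazyProxy object]
  take FastRecord:  [LazyProxy object] + [FastRecord LazyProxy object]
  take LazyProxy:  [LazyProxy object] + [LazyProxy object]
  take object:  [object] + [object]
MRO: SmartActor SafeStore AbstractBlock SmartTask TinyBlock CachedCache FastRecord LazyProxy object
speak is defined in: AbstractBlock, CachedCache, SmartTask. First along the MRO is AbstractBlock.

AbstractBlock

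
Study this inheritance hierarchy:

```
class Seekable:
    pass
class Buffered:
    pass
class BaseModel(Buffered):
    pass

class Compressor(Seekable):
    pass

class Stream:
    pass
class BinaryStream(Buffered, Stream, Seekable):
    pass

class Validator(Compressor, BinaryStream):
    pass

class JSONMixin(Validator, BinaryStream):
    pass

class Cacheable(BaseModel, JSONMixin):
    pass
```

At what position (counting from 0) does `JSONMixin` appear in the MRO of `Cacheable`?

2

L[Cacheable] = Cacheable + merge(L[BaseModel], L[JSONMixin], [BaseModel JSONMixin])
  take BaseModel:  [BaseModel Buffered object] + [JSONMixin Validator Compressor BinaryStream Buffered Stream Seekable object] + [BaseModel JSONMixin]
  take JSONMixin:  [Buffered object] + [JSONMixin Validator Compressor BinaryStream Buffered Stream Seekable object] + [JSONMixin]
  take Validator:  [Buffered object] + [Validator Compressor BinaryStream Buffered Stream Seekable object]
  take Compressor:  [Buffered object] + [Compressor BinaryStream Buffered Stream Seekable object]
  take BinaryStream:  [Buffered object] + [BinaryStream Buffered Stream Seekable object]
  take Buffered:  [Buffered object] + [Buffered Stream Seekable object]
  take Stream:  [object] + [Stream Seekable object]
  take Seekable:  [object] + [Seekable object]
  take object:  [object] + [object]
MRO: Cacheable BaseModel JSONMixin Validator Compressor BinaryStream Buffered Stream Seekable object
JSONMixin sits at index 2.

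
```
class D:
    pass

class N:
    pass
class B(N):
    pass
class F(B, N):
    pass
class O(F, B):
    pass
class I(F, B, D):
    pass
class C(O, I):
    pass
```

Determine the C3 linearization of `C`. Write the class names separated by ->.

L[C] = C + merge(L[O], L[I], [O I])
  take O:  [O F B N object] + [I F B N D object] + [O I]
  take I:  [F B N object] + [I F B N D object] + [I]
  take F:  [F B N object] + [F B N D object]
  take B:  [B N object] + [B N D object]
  take N:  [N object] + [N D object]
  take D:  [object] + [D object]
  take object:  [object] + [object]

C -> O -> I -> F -> B -> N -> D -> object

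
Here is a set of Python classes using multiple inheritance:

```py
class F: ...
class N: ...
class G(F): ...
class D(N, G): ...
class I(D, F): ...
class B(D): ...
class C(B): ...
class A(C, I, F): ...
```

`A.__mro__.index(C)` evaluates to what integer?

1

L[A] = A + merge(L[C], L[I], L[F], [C I F])
  take C:  [C B D N G F object] + [I D N G F object] + [F object] + [C I F]
  take B:  [B D N G F object] + [I D N G F object] + [F object] + [I F]
  take I:  [D N G F object] + [I D N G F object] + [F object] + [I F]
  take D:  [D N G F object] + [D N G F object] + [F object] + [F]
  take N:  [N G F object] + [N G F object] + [F object] + [F]
  take G:  [G F object] + [G F object] + [F object] + [F]
  take F:  [F object] + [F object] + [F object] + [F]
  take object:  [object] + [object] + [object]
MRO: A C B I D N G F object
C sits at index 1.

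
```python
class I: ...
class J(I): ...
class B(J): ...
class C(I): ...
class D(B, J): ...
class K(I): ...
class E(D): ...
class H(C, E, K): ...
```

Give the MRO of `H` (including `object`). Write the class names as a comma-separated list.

L[H] = H + merge(L[C], L[E], L[K], [C E K])
  take C:  [C I object] + [E D B J I object] + [K I object] + [C E K]
  take E:  [I object] + [E D B J I object] + [K I object] + [E K]
  take D:  [I object] + [D B J I object] + [K I object] + [K]
  take B:  [I object] + [B J I object] + [K I object] + [K]
  take J:  [I object] + [J I object] + [K I object] + [K]
  take K:  [I object] + [I object] + [K I object] + [K]
  take I:  [I object] + [I object] + [I object]
  take object:  [object] + [object] + [object]

H, C, E, D, B, J, K, I, object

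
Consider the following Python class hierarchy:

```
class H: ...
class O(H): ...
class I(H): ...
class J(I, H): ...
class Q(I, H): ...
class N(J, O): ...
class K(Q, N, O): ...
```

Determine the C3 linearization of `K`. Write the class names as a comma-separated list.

K, Q, N, J, I, O, H, object

L[K] = K + merge(L[Q], L[N], L[O], [Q N O])
  take Q:  [Q I H object] + [N J I O H object] + [O H object] + [Q N O]
  take N:  [I H object] + [N J I O H object] + [O H object] + [N O]
  take J:  [I H object] + [J I O H object] + [O H object] + [O]
  take I:  [I H object] + [I O H object] + [O H object] + [O]
  take O:  [H object] + [O H object] + [O H object] + [O]
  take H:  [H object] + [H object] + [H object]
  take object:  [object] + [object] + [object]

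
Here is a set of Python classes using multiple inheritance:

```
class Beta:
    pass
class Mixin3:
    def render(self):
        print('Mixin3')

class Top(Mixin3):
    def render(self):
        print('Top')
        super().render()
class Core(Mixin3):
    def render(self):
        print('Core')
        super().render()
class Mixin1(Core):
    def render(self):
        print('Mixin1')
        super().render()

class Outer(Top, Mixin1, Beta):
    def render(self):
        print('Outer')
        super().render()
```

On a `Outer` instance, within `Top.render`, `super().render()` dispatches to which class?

Mixin1

L[Outer] = Outer + merge(L[Top], L[Mixin1], L[Beta], [Top Mixin1 Beta])
  take Top:  [Top Mixin3 object] + [Mixin1 Core Mixin3 object] + [Beta object] + [Top Mixin1 Beta]
  take Mixin1:  [Mixin3 object] + [Mixin1 Core Mixin3 object] + [Beta object] + [Mixin1 Beta]
  take Core:  [Mixin3 object] + [Core Mixin3 object] + [Beta object] + [Beta]
  take Mixin3:  [Mixin3 object] + [Mixin3 object] + [Beta object] + [Beta]
  take Beta:  [object] + [object] + [Beta object] + [Beta]
  take object:  [object] + [object] + [object]
MRO: Outer Top Mixin1 Core Mixin3 Beta object
super() in Top.render on a Outer instance goes to the class after Top in Outer's MRO: Mixin1.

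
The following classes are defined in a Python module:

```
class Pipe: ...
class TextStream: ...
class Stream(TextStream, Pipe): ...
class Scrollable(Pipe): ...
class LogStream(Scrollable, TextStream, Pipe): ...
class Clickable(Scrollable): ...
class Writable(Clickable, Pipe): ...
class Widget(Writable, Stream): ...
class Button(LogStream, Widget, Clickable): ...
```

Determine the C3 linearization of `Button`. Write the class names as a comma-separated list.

L[Button] = Button + merge(L[LogStream], L[Widget], L[Clickable], [LogStream Widget Clickable])
  take LogStream:  [LogStream Scrollable TextStream Pipe object] + [Widget Writable Clickable Scrollable Stream TextStream Pipe object] + [Clickable Scrollable Pipe object] + [LogStream Widget Clickable]
  take Widget:  [Scrollable TextStream Pipe object] + [Widget Writable Clickable Scrollable Stream TextStream Pipe object] + [Clickable Scrollable Pipe object] + [Widget Clickable]
  take Writable:  [Scrollable TextStream Pipe object] + [Writable Clickable Scrollable Stream TextStream Pipe object] + [Clickable Scrollable Pipe object] + [Clickable]
  take Clickable:  [Scrollable TextStream Pipe object] + [Clickable Scrollable Stream TextStream Pipe object] + [Clickable Scrollable Pipe object] + [Clickable]
  take Scrollable:  [Scrollable TextStream Pipe object] + [Scrollable Stream TextStream Pipe object] + [Scrollable Pipe object]
  take Stream:  [TextStream Pipe object] + [Stream TextStream Pipe object] + [Pipe object]
  take TextStream:  [TextStream Pipe object] + [TextStream Pipe object] + [Pipe object]
  take Pipe:  [Pipe object] + [Pipe object] + [Pipe object]
  take object:  [object] + [object] + [object]

Button, LogStream, Widget, Writable, Clickable, Scrollable, Stream, TextStream, Pipe, object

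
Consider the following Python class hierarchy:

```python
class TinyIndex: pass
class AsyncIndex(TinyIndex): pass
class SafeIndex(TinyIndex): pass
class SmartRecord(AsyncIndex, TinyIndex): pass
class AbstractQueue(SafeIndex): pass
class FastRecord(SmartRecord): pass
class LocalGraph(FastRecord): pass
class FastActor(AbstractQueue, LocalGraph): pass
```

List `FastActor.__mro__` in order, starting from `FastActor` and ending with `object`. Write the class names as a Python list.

[FastActor, AbstractQueue, SafeIndex, LocalGraph, FastRecord, SmartRecord, AsyncIndex, TinyIndex, object]

L[FastActor] = FastActor + merge(L[AbstractQueue], L[LocalGraph], [AbstractQueue LocalGraph])
  take AbstractQueue:  [AbstractQueue SafeIndex TinyIndex object] + [LocalGraph FastRecord SmartRecord AsyncIndex TinyIndex object] + [AbstractQueue LocalGraph]
  take SafeIndex:  [SafeIndex TinyIndex object] + [LocalGraph FastRecord SmartRecord AsyncIndex TinyIndex object] + [LocalGraph]
  take LocalGraph:  [TinyIndex object] + [LocalGraph FastRecord SmartRecord AsyncIndex TinyIndex object] + [LocalGraph]
  take FastRecord:  [TinyIndex object] + [FastRecord SmartRecord AsyncIndex TinyIndex object]
  take SmartRecord:  [TinyIndex object] + [SmartRecord AsyncIndex TinyIndex object]
  take AsyncIndex:  [TinyIndex object] + [AsyncIndex TinyIndex object]
  take TinyIndex:  [TinyIndex object] + [TinyIndex object]
  take object:  [object] + [object]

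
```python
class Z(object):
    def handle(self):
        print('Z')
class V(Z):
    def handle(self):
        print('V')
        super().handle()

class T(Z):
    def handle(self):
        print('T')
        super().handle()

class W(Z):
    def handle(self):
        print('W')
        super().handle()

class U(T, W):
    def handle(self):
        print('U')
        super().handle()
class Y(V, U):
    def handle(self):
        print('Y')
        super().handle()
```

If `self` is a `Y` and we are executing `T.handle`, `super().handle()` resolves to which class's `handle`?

W

L[Y] = Y + merge(L[V], L[U], [V U])
  take V:  [V Z object] + [U T W Z object] + [V U]
  take U:  [Z object] + [U T W Z object] + [U]
  take T:  [Z object] + [T W Z object]
  take W:  [Z object] + [W Z object]
  take Z:  [Z object] + [Z object]
  take object:  [object] + [object]
MRO: Y V U T W Z object
super() in T.handle on a Y instance goes to the class after T in Y's MRO: W.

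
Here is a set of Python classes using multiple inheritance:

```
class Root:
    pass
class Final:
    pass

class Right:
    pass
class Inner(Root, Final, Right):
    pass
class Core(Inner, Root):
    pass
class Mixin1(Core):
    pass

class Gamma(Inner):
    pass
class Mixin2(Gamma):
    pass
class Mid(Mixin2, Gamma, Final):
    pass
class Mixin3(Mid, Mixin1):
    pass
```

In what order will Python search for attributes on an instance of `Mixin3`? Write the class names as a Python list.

[Mixin3, Mid, Mixin2, Gamma, Mixin1, Core, Inner, Root, Final, Right, object]

L[Mixin3] = Mixin3 + merge(L[Mid], L[Mixin1], [Mid Mixin1])
  take Mid:  [Mid Mixin2 Gamma Inner Root Final Right object] + [Mixin1 Core Inner Root Final Right object] + [Mid Mixin1]
  take Mixin2:  [Mixin2 Gamma Inner Root Final Right object] + [Mixin1 Core Inner Root Final Right object] + [Mixin1]
  take Gamma:  [Gamma Inner Root Final Right object] + [Mixin1 Core Inner Root Final Right object] + [Mixin1]
  take Mixin1:  [Inner Root Final Right object] + [Mixin1 Core Inner Root Final Right object] + [Mixin1]
  take Core:  [Inner Root Final Right object] + [Core Inner Root Final Right object]
  take Inner:  [Inner Root Final Right object] + [Inner Root Final Right object]
  take Root:  [Root Final Right object] + [Root Final Right object]
  take Final:  [Final Right object] + [Final Right object]
  take Right:  [Right object] + [Right object]
  take object:  [object] + [object]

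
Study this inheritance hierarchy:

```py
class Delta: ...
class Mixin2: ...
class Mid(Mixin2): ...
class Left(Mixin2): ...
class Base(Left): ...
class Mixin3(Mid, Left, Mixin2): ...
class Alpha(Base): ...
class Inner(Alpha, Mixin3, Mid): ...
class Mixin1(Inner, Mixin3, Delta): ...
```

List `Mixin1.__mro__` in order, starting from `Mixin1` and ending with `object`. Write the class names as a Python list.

L[Mixin1] = Mixin1 + merge(L[Inner], L[Mixin3], L[Delta], [Inner Mixin3 Delta])
  take Inner:  [Inner Alpha Base Mixin3 Mid Left Mixin2 object] + [Mixin3 Mid Left Mixin2 object] + [Delta object] + [Inner Mixin3 Delta]
  take Alpha:  [Alpha Base Mixin3 Mid Left Mixin2 object] + [Mixin3 Mid Left Mixin2 object] + [Delta object] + [Mixin3 Delta]
  take Base:  [Base Mixin3 Mid Left Mixin2 object] + [Mixin3 Mid Left Mixin2 object] + [Delta object] + [Mixin3 Delta]
  take Mixin3:  [Mixin3 Mid Left Mixin2 object] + [Mixin3 Mid Left Mixin2 object] + [Delta object] + [Mixin3 Delta]
  take Mid:  [Mid Left Mixin2 object] + [Mid Left Mixin2 object] + [Delta object] + [Delta]
  take Left:  [Left Mixin2 object] + [Left Mixin2 object] + [Delta object] + [Delta]
  take Mixin2:  [Mixin2 object] + [Mixin2 object] + [Delta object] + [Delta]
  take Delta:  [object] + [object] + [Delta object] + [Delta]
  take object:  [object] + [object] + [object]

[Mixin1, Inner, Alpha, Base, Mixin3, Mid, Left, Mixin2, Delta, object]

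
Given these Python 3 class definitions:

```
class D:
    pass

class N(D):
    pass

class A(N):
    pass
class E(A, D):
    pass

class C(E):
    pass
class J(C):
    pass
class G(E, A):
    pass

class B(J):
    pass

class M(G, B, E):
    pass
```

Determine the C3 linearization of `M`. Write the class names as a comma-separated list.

L[M] = M + merge(L[G], L[B], L[E], [G B E])
  take G:  [G E A N D object] + [B J C E A N D object] + [E A N D object] + [G B E]
  take B:  [E A N D object] + [B J C E A N D object] + [E A N D object] + [B E]
  take J:  [E A N D object] + [J C E A N D object] + [E A N D object] + [E]
  take C:  [E A N D object] + [C E A N D object] + [E A N D object] + [E]
  take E:  [E A N D object] + [E A N D object] + [E A N D object] + [E]
  take A:  [A N D object] + [A N D object] + [A N D object]
  take N:  [N D object] + [N D object] + [N D object]
  take D:  [D object] + [D object] + [D object]
  take object:  [object] + [object] + [object]

M, G, B, J, C, E, A, N, D, object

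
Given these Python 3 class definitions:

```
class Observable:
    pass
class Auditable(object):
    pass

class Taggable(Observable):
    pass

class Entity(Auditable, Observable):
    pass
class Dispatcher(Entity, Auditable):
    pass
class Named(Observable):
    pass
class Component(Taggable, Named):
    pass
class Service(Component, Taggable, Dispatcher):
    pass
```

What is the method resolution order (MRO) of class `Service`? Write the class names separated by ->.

Service -> Component -> Taggable -> Named -> Dispatcher -> Entity -> Auditable -> Observable -> object

L[Service] = Service + merge(L[Component], L[Taggable], L[Dispatcher], [Component Taggable Dispatcher])
  take Component:  [Component Taggable Named Observable object] + [Taggable Observable object] + [Dispatcher Entity Auditable Observable object] + [Component Taggable Dispatcher]
  take Taggable:  [Taggable Named Observable object] + [Taggable Observable object] + [Dispatcher Entity Auditable Observable object] + [Taggable Dispatcher]
  take Named:  [Named Observable object] + [Observable object] + [Dispatcher Entity Auditable Observable object] + [Dispatcher]
  take Dispatcher:  [Observable object] + [Observable object] + [Dispatcher Entity Auditable Observable object] + [Dispatcher]
  take Entity:  [Observable object] + [Observable object] + [Entity Auditable Observable object]
  take Auditable:  [Observable object] + [Observable object] + [Auditable Observable object]
  take Observable:  [Observable object] + [Observable object] + [Observable object]
  take object:  [object] + [object] + [object]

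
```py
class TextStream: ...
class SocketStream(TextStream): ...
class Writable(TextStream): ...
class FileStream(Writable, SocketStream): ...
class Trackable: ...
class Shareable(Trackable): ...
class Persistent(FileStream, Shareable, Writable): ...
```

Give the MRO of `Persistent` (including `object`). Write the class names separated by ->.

Persistent -> FileStream -> Shareable -> Writable -> SocketStream -> TextStream -> Trackable -> object

L[Persistent] = Persistent + merge(L[FileStream], L[Shareable], L[Writable], [FileStream Shareable Writable])
  take FileStream:  [FileStream Writable SocketStream TextStream object] + [Shareable Trackable object] + [Writable TextStream object] + [FileStream Shareable Writable]
  take Shareable:  [Writable SocketStream TextStream object] + [Shareable Trackable object] + [Writable TextStream object] + [Shareable Writable]
  take Writable:  [Writable SocketStream TextStream object] + [Trackable object] + [Writable TextStream object] + [Writable]
  take SocketStream:  [SocketStream TextStream object] + [Trackable object] + [TextStream object]
  take TextStream:  [TextStream object] + [Trackable object] + [TextStream object]
  take Trackable:  [object] + [Trackable object] + [object]
  take object:  [object] + [object] + [object]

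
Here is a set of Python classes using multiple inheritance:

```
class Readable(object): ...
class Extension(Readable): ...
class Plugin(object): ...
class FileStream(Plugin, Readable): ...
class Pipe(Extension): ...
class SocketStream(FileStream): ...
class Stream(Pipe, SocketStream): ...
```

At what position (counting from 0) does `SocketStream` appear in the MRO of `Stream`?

3

L[Stream] = Stream + merge(L[Pipe], L[SocketStream], [Pipe SocketStream])
  take Pipe:  [Pipe Extension Readable object] + [SocketStream FileStream Plugin Readable object] + [Pipe SocketStream]
  take Extension:  [Extension Readable object] + [SocketStream FileStream Plugin Readable object] + [SocketStream]
  take SocketStream:  [Readable object] + [SocketStream FileStream Plugin Readable object] + [SocketStream]
  take FileStream:  [Readable object] + [FileStream Plugin Readable object]
  take Plugin:  [Readable object] + [Plugin Readable object]
  take Readable:  [Readable object] + [Readable object]
  take object:  [object] + [object]
MRO: Stream Pipe Extension SocketStream FileStream Plugin Readable object
SocketStream sits at index 3.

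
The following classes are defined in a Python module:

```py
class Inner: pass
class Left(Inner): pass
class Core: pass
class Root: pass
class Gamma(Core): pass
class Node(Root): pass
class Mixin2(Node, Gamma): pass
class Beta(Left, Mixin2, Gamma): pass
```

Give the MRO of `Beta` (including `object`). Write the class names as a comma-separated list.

Beta, Left, Inner, Mixin2, Node, Root, Gamma, Core, object

L[Beta] = Beta + merge(L[Left], L[Mixin2], L[Gamma], [Left Mixin2 Gamma])
  take Left:  [Left Inner object] + [Mixin2 Node Root Gamma Core object] + [Gamma Core object] + [Left Mixin2 Gamma]
  take Inner:  [Inner object] + [Mixin2 Node Root Gamma Core object] + [Gamma Core object] + [Mixin2 Gamma]
  take Mixin2:  [object] + [Mixin2 Node Root Gamma Core object] + [Gamma Core object] + [Mixin2 Gamma]
  take Node:  [object] + [Node Root Gamma Core object] + [Gamma Core object] + [Gamma]
  take Root:  [object] + [Root Gamma Core object] + [Gamma Core object] + [Gamma]
  take Gamma:  [object] + [Gamma Core object] + [Gamma Core object] + [Gamma]
  take Core:  [object] + [Core object] + [Core object]
  take object:  [object] + [object] + [object]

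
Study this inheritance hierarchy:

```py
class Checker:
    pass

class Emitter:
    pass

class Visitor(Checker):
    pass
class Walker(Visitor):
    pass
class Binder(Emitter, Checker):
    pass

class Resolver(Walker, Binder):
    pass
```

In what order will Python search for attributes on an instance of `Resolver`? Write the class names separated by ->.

L[Resolver] = Resolver + merge(L[Walker], L[Binder], [Walker Binder])
  take Walker:  [Walker Visitor Checker object] + [Binder Emitter Checker object] + [Walker Binder]
  take Visitor:  [Visitor Checker object] + [Binder Emitter Checker object] + [Binder]
  take Binder:  [Checker object] + [Binder Emitter Checker object] + [Binder]
  take Emitter:  [Checker object] + [Emitter Checker object]
  take Checker:  [Checker object] + [Checker object]
  take object:  [object] + [object]

Resolver -> Walker -> Visitor -> Binder -> Emitter -> Checker -> object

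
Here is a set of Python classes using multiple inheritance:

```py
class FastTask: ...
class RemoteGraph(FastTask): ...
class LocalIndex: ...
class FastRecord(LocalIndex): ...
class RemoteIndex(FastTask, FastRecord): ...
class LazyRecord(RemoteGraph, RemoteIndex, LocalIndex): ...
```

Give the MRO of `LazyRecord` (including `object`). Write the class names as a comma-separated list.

LazyRecord, RemoteGraph, RemoteIndex, FastTask, FastRecord, LocalIndex, object

L[LazyRecord] = LazyRecord + merge(L[RemoteGraph], L[RemoteIndex], L[LocalIndex], [RemoteGraph RemoteIndex LocalIndex])
  take RemoteGraph:  [RemoteGraph FastTask object] + [RemoteIndex FastTask FastRecord LocalIndex object] + [LocalIndex object] + [RemoteGraph RemoteIndex LocalIndex]
  take RemoteIndex:  [FastTask object] + [RemoteIndex FastTask FastRecord LocalIndex object] + [LocalIndex object] + [RemoteIndex LocalIndex]
  take FastTask:  [FastTask object] + [FastTask FastRecord LocalIndex object] + [LocalIndex object] + [LocalIndex]
  take FastRecord:  [object] + [FastRecord LocalIndex object] + [LocalIndex object] + [LocalIndex]
  take LocalIndex:  [object] + [LocalIndex object] + [LocalIndex object] + [LocalIndex]
  take object:  [object] + [object] + [object]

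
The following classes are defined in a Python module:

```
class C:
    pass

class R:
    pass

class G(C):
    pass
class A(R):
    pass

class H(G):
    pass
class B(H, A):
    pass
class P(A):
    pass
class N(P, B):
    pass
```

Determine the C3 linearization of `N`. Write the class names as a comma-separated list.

N, P, B, H, G, C, A, R, object

L[N] = N + merge(L[P], L[B], [P B])
  take P:  [P A R object] + [B H G C A R object] + [P B]
  take B:  [A R object] + [B H G C A R object] + [B]
  take H:  [A R object] + [H G C A R object]
  take G:  [A R object] + [G C A R object]
  take C:  [A R object] + [C A R object]
  take A:  [A R object] + [A R object]
  take R:  [R object] + [R object]
  take object:  [object] + [object]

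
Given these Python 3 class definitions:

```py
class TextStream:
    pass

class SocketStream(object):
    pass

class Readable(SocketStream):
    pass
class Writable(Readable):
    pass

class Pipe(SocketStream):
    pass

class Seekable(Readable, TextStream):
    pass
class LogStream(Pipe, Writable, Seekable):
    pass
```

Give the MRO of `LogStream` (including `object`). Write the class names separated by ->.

L[LogStream] = LogStream + merge(L[Pipe], L[Writable], L[Seekable], [Pipe Writable Seekable])
  take Pipe:  [Pipe SocketStream object] + [Writable Readable SocketStream object] + [Seekable Readable SocketStream TextStream object] + [Pipe Writable Seekable]
  take Writable:  [SocketStream object] + [Writable Readable SocketStream object] + [Seekable Readable SocketStream TextStream object] + [Writable Seekable]
  take Seekable:  [SocketStream object] + [Readable SocketStream object] + [Seekable Readable SocketStream TextStream object] + [Seekable]
  take Readable:  [SocketStream object] + [Readable SocketStream object] + [Readable SocketStream TextStream object]
  take SocketStream:  [SocketStream object] + [SocketStream object] + [SocketStream TextStream object]
  take TextStream:  [object] + [object] + [TextStream object]
  take object:  [object] + [object] + [object]

LogStream -> Pipe -> Writable -> Seekable -> Readable -> SocketStream -> TextStream -> object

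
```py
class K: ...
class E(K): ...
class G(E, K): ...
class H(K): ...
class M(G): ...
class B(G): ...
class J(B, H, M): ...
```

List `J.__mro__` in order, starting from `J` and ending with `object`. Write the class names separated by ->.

L[J] = J + merge(L[B], L[H], L[M], [B H M])
  take B:  [B G E K object] + [H K object] + [M G E K object] + [B H M]
  take H:  [G E K object] + [H K object] + [M G E K object] + [H M]
  take M:  [G E K object] + [K object] + [M G E K object] + [M]
  take G:  [G E K object] + [K object] + [G E K object]
  take E:  [E K object] + [K object] + [E K object]
  take K:  [K object] + [K object] + [K object]
  take object:  [object] + [object] + [object]

J -> B -> H -> M -> G -> E -> K -> object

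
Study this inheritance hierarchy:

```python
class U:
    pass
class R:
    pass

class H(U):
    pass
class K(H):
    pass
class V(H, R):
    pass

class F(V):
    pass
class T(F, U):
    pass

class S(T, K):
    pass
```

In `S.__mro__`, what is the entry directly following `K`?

H

L[S] = S + merge(L[T], L[K], [T K])
  take T:  [T F V H U R object] + [K H U object] + [T K]
  take F:  [F V H U R object] + [K H U object] + [K]
  take V:  [V H U R object] + [K H U object] + [K]
  take K:  [H U R object] + [K H U object] + [K]
  take H:  [H U R object] + [H U object]
  take U:  [U R object] + [U object]
  take R:  [R object] + [object]
  take object:  [object] + [object]
MRO: S T F V K H U R object
K is at position 4; next is H.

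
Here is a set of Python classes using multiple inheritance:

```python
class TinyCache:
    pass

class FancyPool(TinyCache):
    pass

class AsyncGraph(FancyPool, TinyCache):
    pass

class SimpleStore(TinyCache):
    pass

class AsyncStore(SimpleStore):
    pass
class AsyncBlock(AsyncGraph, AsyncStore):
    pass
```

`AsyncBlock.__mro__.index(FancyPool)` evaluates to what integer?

2

L[AsyncBlock] = AsyncBlock + merge(L[AsyncGraph], L[AsyncStore], [AsyncGraph AsyncStore])
  take AsyncGraph:  [AsyncGraph FancyPool TinyCache object] + [AsyncStore SimpleStore TinyCache object] + [AsyncGraph AsyncStore]
  take FancyPool:  [FancyPool TinyCache object] + [AsyncStore SimpleStore TinyCache object] + [AsyncStore]
  take AsyncStore:  [TinyCache object] + [AsyncStore SimpleStore TinyCache object] + [AsyncStore]
  take SimpleStore:  [TinyCache object] + [SimpleStore TinyCache object]
  take TinyCache:  [TinyCache object] + [TinyCache object]
  take object:  [object] + [object]
MRO: AsyncBlock AsyncGraph FancyPool AsyncStore SimpleStore TinyCache object
FancyPool sits at index 2.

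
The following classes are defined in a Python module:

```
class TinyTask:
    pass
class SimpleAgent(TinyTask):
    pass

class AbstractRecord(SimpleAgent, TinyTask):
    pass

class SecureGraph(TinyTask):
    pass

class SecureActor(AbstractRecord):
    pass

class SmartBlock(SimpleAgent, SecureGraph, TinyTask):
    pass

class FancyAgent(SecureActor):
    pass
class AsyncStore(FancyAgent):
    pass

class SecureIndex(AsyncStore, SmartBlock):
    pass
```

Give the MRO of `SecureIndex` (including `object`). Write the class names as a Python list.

[SecureIndex, AsyncStore, FancyAgent, SecureActor, AbstractRecord, SmartBlock, SimpleAgent, SecureGraph, TinyTask, object]

L[SecureIndex] = SecureIndex + merge(L[AsyncStore], L[SmartBlock], [AsyncStore SmartBlock])
  take AsyncStore:  [AsyncStore FancyAgent SecureActor AbstractRecord SimpleAgent TinyTask object] + [SmartBlock SimpleAgent SecureGraph TinyTask object] + [AsyncStore SmartBlock]
  take FancyAgent:  [FancyAgent SecureActor AbstractRecord SimpleAgent TinyTask object] + [SmartBlock SimpleAgent SecureGraph TinyTask object] + [SmartBlock]
  take SecureActor:  [SecureActor AbstractRecord SimpleAgent TinyTask object] + [SmartBlock SimpleAgent SecureGraph TinyTask object] + [SmartBlock]
  take AbstractRecord:  [AbstractRecord SimpleAgent TinyTask object] + [SmartBlock SimpleAgent SecureGraph TinyTask object] + [SmartBlock]
  take SmartBlock:  [SimpleAgent TinyTask object] + [SmartBlock SimpleAgent SecureGraph TinyTask object] + [SmartBlock]
  take SimpleAgent:  [SimpleAgent TinyTask object] + [SimpleAgent SecureGraph TinyTask object]
  take SecureGraph:  [TinyTask object] + [SecureGraph TinyTask object]
  take TinyTask:  [TinyTask object] + [TinyTask object]
  take object:  [object] + [object]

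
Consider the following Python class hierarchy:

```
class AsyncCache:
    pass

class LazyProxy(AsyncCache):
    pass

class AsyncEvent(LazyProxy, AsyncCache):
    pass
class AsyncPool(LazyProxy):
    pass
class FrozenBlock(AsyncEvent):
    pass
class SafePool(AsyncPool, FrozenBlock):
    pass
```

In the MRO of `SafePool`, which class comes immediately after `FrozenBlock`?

L[SafePool] = SafePool + merge(L[AsyncPool], L[FrozenBlock], [AsyncPool FrozenBlock])
  take AsyncPool:  [AsyncPool LazyProxy AsyncCache object] + [FrozenBlock AsyncEvent LazyProxy AsyncCache object] + [AsyncPool FrozenBlock]
  take FrozenBlock:  [LazyProxy AsyncCache object] + [FrozenBlock AsyncEvent LazyProxy AsyncCache object] + [FrozenBlock]
  take AsyncEvent:  [LazyProxy AsyncCache object] + [AsyncEvent LazyProxy AsyncCache object]
  take LazyProxy:  [LazyProxy AsyncCache object] + [LazyProxy AsyncCache object]
  take AsyncCache:  [AsyncCache object] + [AsyncCache object]
  take object:  [object] + [object]
MRO: SafePool AsyncPool FrozenBlock AsyncEvent LazyProxy AsyncCache object
FrozenBlock is at position 2; next is AsyncEvent.

AsyncEvent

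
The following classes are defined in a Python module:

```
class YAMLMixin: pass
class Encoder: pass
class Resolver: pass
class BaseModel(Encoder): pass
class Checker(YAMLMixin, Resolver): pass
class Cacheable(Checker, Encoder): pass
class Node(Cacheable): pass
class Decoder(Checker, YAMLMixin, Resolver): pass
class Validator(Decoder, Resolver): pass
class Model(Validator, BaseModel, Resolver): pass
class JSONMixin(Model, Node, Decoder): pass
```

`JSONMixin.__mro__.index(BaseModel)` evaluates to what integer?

L[JSONMixin] = JSONMixin + merge(L[Model], L[Node], L[Decoder], [Model Node Decoder])
  take Model:  [Model Validator Decoder Checker YAMLMixin BaseModel Resolver Encoder object] + [Node Cacheable Checker YAMLMixin Resolver Encoder object] + [Decoder Checker YAMLMixin Resolver object] + [Model Node Decoder]
  take Validator:  [Validator Decoder Checker YAMLMixin BaseModel Resolver Encoder object] + [Node Cacheable Checker YAMLMixin Resolver Encoder object] + [Decoder Checker YAMLMixin Resolver object] + [Node Decoder]
  take Node:  [Decoder Checker YAMLMixin BaseModel Resolver Encoder object] + [Node Cacheable Checker YAMLMixin Resolver Encoder object] + [Decoder Checker YAMLMixin Resolver object] + [Node Decoder]
  take Decoder:  [Decoder Checker YAMLMixin BaseModel Resolver Encoder object] + [Cacheable Checker YAMLMixin Resolver Encoder object] + [Decoder Checker YAMLMixin Resolver object] + [Decoder]
  take Cacheable:  [Checker YAMLMixin BaseModel Resolver Encoder object] + [Cacheable Checker YAMLMixin Resolver Encoder object] + [Checker YAMLMixin Resolver object]
  take Checker:  [Checker YAMLMixin BaseModel Resolver Encoder object] + [Checker YAMLMixin Resolver Encoder object] + [Checker YAMLMixin Resolver object]
  take YAMLMixin:  [YAMLMixin BaseModel Resolver Encoder object] + [YAMLMixin Resolver Encoder object] + [YAMLMixin Resolver object]
  take BaseModel:  [BaseModel Resolver Encoder object] + [Resolver Encoder object] + [Resolver object]
  take Resolver:  [Resolver Encoder object] + [Resolver Encoder object] + [Resolver object]
  take Encoder:  [Encoder object] + [Encoder object] + [object]
  take object:  [object] + [object] + [object]
MRO: JSONMixin Model Validator Node Decoder Cacheable Checker YAMLMixin BaseModel Resolver Encoder object
BaseModel sits at index 8.

8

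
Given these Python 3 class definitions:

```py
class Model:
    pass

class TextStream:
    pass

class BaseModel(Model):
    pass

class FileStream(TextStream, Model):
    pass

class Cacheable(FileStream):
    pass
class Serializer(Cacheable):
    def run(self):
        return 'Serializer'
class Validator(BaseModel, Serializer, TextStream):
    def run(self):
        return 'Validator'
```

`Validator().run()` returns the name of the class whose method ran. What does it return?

L[Validator] = Validator + merge(L[BaseModel], L[Serializer], L[TextStream], [BaseModel Serializer TextStream])
  take BaseModel:  [BaseModel Model object] + [Serializer Cacheable FileStream TextStream Model object] + [TextStream object] + [BaseModel Serializer TextStream]
  take Serializer:  [Model object] + [Serializer Cacheable FileStream TextStream Model object] + [TextStream object] + [Serializer TextStream]
  take Cacheable:  [Model object] + [Cacheable FileStream TextStream Model object] + [TextStream object] + [TextStream]
  take FileStream:  [Model object] + [FileStream TextStream Model object] + [TextStream object] + [TextStream]
  take TextStream:  [Model object] + [TextStream Model object] + [TextStream object] + [TextStream]
  take Model:  [Model object] + [Model object] + [object]
  take object:  [object] + [object] + [object]
MRO: Validator BaseModel Serializer Cacheable FileStream TextStream Model object
run is defined in: Serializer, Validator. First along the MRO is Validator.

Validator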